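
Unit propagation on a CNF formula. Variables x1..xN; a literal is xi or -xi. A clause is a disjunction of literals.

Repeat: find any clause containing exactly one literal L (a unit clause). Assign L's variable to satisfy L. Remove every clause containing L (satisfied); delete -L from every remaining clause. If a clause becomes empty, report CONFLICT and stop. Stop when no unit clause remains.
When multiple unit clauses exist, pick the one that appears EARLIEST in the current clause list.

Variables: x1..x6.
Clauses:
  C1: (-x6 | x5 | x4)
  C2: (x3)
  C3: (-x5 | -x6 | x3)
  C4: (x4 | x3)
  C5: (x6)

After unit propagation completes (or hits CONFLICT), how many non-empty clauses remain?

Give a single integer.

unit clause [3] forces x3=T; simplify:
  satisfied 3 clause(s); 2 remain; assigned so far: [3]
unit clause [6] forces x6=T; simplify:
  drop -6 from [-6, 5, 4] -> [5, 4]
  satisfied 1 clause(s); 1 remain; assigned so far: [3, 6]

Answer: 1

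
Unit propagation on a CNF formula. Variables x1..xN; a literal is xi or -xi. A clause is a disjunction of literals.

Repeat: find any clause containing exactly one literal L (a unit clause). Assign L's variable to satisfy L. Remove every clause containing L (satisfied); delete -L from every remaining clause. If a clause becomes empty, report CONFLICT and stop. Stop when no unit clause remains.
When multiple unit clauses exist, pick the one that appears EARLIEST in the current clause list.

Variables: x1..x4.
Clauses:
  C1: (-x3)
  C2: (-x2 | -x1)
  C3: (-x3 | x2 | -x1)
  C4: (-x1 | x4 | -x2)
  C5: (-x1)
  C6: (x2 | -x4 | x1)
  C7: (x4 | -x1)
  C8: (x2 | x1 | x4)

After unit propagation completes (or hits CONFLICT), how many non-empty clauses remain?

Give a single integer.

Answer: 2

Derivation:
unit clause [-3] forces x3=F; simplify:
  satisfied 2 clause(s); 6 remain; assigned so far: [3]
unit clause [-1] forces x1=F; simplify:
  drop 1 from [2, -4, 1] -> [2, -4]
  drop 1 from [2, 1, 4] -> [2, 4]
  satisfied 4 clause(s); 2 remain; assigned so far: [1, 3]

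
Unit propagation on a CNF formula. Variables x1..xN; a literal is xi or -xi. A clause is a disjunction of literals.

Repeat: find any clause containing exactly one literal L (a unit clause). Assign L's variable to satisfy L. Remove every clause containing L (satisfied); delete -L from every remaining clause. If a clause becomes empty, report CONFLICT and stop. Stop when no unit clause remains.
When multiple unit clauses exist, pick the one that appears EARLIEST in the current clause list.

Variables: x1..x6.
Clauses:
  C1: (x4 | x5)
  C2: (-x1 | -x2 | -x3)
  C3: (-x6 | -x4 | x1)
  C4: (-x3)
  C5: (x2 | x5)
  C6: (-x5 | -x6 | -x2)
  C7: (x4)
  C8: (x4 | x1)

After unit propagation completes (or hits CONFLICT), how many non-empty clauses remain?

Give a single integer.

unit clause [-3] forces x3=F; simplify:
  satisfied 2 clause(s); 6 remain; assigned so far: [3]
unit clause [4] forces x4=T; simplify:
  drop -4 from [-6, -4, 1] -> [-6, 1]
  satisfied 3 clause(s); 3 remain; assigned so far: [3, 4]

Answer: 3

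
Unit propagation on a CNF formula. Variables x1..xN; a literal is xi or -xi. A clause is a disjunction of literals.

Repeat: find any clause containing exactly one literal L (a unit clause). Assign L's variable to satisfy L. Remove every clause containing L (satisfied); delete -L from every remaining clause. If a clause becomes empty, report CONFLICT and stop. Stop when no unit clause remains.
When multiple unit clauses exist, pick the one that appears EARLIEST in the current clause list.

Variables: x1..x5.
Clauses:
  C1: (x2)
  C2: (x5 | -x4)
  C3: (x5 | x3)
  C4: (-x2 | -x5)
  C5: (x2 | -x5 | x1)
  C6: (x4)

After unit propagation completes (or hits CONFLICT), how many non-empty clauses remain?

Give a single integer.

Answer: 1

Derivation:
unit clause [2] forces x2=T; simplify:
  drop -2 from [-2, -5] -> [-5]
  satisfied 2 clause(s); 4 remain; assigned so far: [2]
unit clause [-5] forces x5=F; simplify:
  drop 5 from [5, -4] -> [-4]
  drop 5 from [5, 3] -> [3]
  satisfied 1 clause(s); 3 remain; assigned so far: [2, 5]
unit clause [-4] forces x4=F; simplify:
  drop 4 from [4] -> [] (empty!)
  satisfied 1 clause(s); 2 remain; assigned so far: [2, 4, 5]
CONFLICT (empty clause)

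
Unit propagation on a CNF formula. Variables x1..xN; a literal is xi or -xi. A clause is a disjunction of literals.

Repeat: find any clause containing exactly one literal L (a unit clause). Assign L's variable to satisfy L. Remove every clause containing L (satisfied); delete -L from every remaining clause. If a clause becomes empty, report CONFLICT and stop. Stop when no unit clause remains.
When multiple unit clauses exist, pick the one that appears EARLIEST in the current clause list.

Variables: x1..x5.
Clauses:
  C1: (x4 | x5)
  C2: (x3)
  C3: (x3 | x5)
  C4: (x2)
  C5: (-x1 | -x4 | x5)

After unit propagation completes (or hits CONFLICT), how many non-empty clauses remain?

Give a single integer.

unit clause [3] forces x3=T; simplify:
  satisfied 2 clause(s); 3 remain; assigned so far: [3]
unit clause [2] forces x2=T; simplify:
  satisfied 1 clause(s); 2 remain; assigned so far: [2, 3]

Answer: 2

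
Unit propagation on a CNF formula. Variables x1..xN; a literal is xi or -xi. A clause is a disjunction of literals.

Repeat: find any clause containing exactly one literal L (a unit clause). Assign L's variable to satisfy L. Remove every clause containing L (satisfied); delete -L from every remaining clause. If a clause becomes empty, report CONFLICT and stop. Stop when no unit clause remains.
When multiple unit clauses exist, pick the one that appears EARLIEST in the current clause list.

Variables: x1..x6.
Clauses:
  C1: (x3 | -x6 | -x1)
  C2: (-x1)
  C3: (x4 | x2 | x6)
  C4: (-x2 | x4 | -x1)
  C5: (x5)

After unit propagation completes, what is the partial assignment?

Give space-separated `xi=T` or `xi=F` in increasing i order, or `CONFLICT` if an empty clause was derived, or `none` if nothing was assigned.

Answer: x1=F x5=T

Derivation:
unit clause [-1] forces x1=F; simplify:
  satisfied 3 clause(s); 2 remain; assigned so far: [1]
unit clause [5] forces x5=T; simplify:
  satisfied 1 clause(s); 1 remain; assigned so far: [1, 5]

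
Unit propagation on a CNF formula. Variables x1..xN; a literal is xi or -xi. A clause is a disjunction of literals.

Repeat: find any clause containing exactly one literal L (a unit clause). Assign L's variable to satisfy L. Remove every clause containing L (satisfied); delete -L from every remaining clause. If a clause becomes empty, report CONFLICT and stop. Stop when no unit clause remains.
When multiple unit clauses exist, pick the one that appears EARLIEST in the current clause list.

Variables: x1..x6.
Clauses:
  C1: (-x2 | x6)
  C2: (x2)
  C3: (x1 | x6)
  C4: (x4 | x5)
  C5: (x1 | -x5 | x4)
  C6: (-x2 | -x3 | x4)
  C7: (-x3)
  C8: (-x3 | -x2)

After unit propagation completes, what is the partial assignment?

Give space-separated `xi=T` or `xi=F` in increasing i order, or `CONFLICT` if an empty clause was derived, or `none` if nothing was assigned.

Answer: x2=T x3=F x6=T

Derivation:
unit clause [2] forces x2=T; simplify:
  drop -2 from [-2, 6] -> [6]
  drop -2 from [-2, -3, 4] -> [-3, 4]
  drop -2 from [-3, -2] -> [-3]
  satisfied 1 clause(s); 7 remain; assigned so far: [2]
unit clause [6] forces x6=T; simplify:
  satisfied 2 clause(s); 5 remain; assigned so far: [2, 6]
unit clause [-3] forces x3=F; simplify:
  satisfied 3 clause(s); 2 remain; assigned so far: [2, 3, 6]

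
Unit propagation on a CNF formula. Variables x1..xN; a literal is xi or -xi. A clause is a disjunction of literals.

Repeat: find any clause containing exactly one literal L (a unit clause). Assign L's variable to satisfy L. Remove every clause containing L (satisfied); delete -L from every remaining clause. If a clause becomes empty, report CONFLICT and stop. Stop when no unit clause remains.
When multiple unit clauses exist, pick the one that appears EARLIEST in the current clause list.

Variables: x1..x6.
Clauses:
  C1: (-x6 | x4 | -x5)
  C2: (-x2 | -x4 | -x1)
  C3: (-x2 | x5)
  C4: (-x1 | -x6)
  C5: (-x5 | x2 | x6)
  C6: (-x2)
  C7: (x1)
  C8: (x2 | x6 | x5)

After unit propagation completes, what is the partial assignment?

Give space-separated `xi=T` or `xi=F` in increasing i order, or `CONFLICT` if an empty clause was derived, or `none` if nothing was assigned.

Answer: CONFLICT

Derivation:
unit clause [-2] forces x2=F; simplify:
  drop 2 from [-5, 2, 6] -> [-5, 6]
  drop 2 from [2, 6, 5] -> [6, 5]
  satisfied 3 clause(s); 5 remain; assigned so far: [2]
unit clause [1] forces x1=T; simplify:
  drop -1 from [-1, -6] -> [-6]
  satisfied 1 clause(s); 4 remain; assigned so far: [1, 2]
unit clause [-6] forces x6=F; simplify:
  drop 6 from [-5, 6] -> [-5]
  drop 6 from [6, 5] -> [5]
  satisfied 2 clause(s); 2 remain; assigned so far: [1, 2, 6]
unit clause [-5] forces x5=F; simplify:
  drop 5 from [5] -> [] (empty!)
  satisfied 1 clause(s); 1 remain; assigned so far: [1, 2, 5, 6]
CONFLICT (empty clause)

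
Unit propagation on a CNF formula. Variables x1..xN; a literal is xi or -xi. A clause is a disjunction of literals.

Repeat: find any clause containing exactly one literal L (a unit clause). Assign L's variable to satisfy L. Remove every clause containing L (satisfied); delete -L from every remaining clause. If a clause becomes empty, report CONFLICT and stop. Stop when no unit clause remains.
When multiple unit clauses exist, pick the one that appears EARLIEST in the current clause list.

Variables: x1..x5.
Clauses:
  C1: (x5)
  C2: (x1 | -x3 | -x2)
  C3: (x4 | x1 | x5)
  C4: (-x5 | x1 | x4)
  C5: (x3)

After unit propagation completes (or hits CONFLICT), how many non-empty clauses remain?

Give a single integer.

Answer: 2

Derivation:
unit clause [5] forces x5=T; simplify:
  drop -5 from [-5, 1, 4] -> [1, 4]
  satisfied 2 clause(s); 3 remain; assigned so far: [5]
unit clause [3] forces x3=T; simplify:
  drop -3 from [1, -3, -2] -> [1, -2]
  satisfied 1 clause(s); 2 remain; assigned so far: [3, 5]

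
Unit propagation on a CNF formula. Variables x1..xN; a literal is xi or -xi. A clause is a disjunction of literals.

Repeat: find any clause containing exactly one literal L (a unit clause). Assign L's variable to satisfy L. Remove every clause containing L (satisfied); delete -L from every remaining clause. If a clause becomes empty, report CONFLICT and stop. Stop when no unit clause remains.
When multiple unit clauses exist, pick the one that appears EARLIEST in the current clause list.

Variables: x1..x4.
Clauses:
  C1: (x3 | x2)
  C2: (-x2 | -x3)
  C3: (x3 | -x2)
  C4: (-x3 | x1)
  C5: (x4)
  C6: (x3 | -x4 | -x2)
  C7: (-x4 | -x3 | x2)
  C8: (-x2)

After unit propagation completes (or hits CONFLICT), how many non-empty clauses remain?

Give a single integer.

unit clause [4] forces x4=T; simplify:
  drop -4 from [3, -4, -2] -> [3, -2]
  drop -4 from [-4, -3, 2] -> [-3, 2]
  satisfied 1 clause(s); 7 remain; assigned so far: [4]
unit clause [-2] forces x2=F; simplify:
  drop 2 from [3, 2] -> [3]
  drop 2 from [-3, 2] -> [-3]
  satisfied 4 clause(s); 3 remain; assigned so far: [2, 4]
unit clause [3] forces x3=T; simplify:
  drop -3 from [-3, 1] -> [1]
  drop -3 from [-3] -> [] (empty!)
  satisfied 1 clause(s); 2 remain; assigned so far: [2, 3, 4]
CONFLICT (empty clause)

Answer: 1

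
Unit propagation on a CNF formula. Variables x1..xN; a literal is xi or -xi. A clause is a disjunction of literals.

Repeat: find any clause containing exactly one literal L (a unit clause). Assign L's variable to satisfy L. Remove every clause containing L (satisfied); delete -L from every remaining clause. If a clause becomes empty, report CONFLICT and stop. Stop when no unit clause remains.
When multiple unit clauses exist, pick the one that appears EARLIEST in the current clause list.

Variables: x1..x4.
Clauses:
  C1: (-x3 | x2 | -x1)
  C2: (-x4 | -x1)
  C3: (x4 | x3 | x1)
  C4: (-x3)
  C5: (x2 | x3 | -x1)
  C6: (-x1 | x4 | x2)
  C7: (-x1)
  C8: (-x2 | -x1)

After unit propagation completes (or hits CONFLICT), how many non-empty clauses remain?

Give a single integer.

Answer: 0

Derivation:
unit clause [-3] forces x3=F; simplify:
  drop 3 from [4, 3, 1] -> [4, 1]
  drop 3 from [2, 3, -1] -> [2, -1]
  satisfied 2 clause(s); 6 remain; assigned so far: [3]
unit clause [-1] forces x1=F; simplify:
  drop 1 from [4, 1] -> [4]
  satisfied 5 clause(s); 1 remain; assigned so far: [1, 3]
unit clause [4] forces x4=T; simplify:
  satisfied 1 clause(s); 0 remain; assigned so far: [1, 3, 4]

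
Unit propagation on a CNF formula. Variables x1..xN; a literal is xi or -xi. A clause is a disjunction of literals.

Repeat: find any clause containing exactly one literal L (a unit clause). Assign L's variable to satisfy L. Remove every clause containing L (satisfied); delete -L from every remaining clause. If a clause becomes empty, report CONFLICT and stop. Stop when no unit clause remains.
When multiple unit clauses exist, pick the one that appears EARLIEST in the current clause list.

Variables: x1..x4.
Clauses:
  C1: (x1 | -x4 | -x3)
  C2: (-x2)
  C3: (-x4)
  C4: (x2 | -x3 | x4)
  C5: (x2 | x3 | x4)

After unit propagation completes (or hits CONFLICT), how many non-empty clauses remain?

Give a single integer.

unit clause [-2] forces x2=F; simplify:
  drop 2 from [2, -3, 4] -> [-3, 4]
  drop 2 from [2, 3, 4] -> [3, 4]
  satisfied 1 clause(s); 4 remain; assigned so far: [2]
unit clause [-4] forces x4=F; simplify:
  drop 4 from [-3, 4] -> [-3]
  drop 4 from [3, 4] -> [3]
  satisfied 2 clause(s); 2 remain; assigned so far: [2, 4]
unit clause [-3] forces x3=F; simplify:
  drop 3 from [3] -> [] (empty!)
  satisfied 1 clause(s); 1 remain; assigned so far: [2, 3, 4]
CONFLICT (empty clause)

Answer: 0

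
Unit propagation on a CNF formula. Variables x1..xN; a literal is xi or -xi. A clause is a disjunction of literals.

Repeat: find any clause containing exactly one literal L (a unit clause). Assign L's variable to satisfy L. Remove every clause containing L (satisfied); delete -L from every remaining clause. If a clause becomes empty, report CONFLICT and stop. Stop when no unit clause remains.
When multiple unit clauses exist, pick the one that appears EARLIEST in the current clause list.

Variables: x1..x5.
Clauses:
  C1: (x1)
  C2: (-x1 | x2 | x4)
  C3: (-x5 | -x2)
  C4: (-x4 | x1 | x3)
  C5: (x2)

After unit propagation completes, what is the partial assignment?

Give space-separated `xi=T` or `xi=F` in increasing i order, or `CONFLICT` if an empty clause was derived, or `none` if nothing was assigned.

Answer: x1=T x2=T x5=F

Derivation:
unit clause [1] forces x1=T; simplify:
  drop -1 from [-1, 2, 4] -> [2, 4]
  satisfied 2 clause(s); 3 remain; assigned so far: [1]
unit clause [2] forces x2=T; simplify:
  drop -2 from [-5, -2] -> [-5]
  satisfied 2 clause(s); 1 remain; assigned so far: [1, 2]
unit clause [-5] forces x5=F; simplify:
  satisfied 1 clause(s); 0 remain; assigned so far: [1, 2, 5]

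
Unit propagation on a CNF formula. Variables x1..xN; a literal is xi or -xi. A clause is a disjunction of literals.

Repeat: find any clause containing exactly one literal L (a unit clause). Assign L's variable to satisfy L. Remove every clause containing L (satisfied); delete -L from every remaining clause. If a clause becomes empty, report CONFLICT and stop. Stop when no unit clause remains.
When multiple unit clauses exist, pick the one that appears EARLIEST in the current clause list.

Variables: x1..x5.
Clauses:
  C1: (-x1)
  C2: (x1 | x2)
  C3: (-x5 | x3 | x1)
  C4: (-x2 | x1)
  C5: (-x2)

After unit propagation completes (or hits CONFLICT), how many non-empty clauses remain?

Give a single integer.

unit clause [-1] forces x1=F; simplify:
  drop 1 from [1, 2] -> [2]
  drop 1 from [-5, 3, 1] -> [-5, 3]
  drop 1 from [-2, 1] -> [-2]
  satisfied 1 clause(s); 4 remain; assigned so far: [1]
unit clause [2] forces x2=T; simplify:
  drop -2 from [-2] -> [] (empty!)
  drop -2 from [-2] -> [] (empty!)
  satisfied 1 clause(s); 3 remain; assigned so far: [1, 2]
CONFLICT (empty clause)

Answer: 1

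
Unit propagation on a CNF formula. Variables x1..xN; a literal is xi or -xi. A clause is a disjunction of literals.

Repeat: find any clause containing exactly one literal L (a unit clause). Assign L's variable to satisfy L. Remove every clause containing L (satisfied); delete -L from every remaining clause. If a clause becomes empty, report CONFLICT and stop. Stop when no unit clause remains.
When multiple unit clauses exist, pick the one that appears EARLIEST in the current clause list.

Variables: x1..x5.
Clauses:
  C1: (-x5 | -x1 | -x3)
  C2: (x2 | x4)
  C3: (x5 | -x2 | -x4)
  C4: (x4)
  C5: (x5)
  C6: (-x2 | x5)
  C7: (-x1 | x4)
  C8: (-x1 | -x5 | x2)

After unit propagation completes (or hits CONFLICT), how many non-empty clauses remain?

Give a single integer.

Answer: 2

Derivation:
unit clause [4] forces x4=T; simplify:
  drop -4 from [5, -2, -4] -> [5, -2]
  satisfied 3 clause(s); 5 remain; assigned so far: [4]
unit clause [5] forces x5=T; simplify:
  drop -5 from [-5, -1, -3] -> [-1, -3]
  drop -5 from [-1, -5, 2] -> [-1, 2]
  satisfied 3 clause(s); 2 remain; assigned so far: [4, 5]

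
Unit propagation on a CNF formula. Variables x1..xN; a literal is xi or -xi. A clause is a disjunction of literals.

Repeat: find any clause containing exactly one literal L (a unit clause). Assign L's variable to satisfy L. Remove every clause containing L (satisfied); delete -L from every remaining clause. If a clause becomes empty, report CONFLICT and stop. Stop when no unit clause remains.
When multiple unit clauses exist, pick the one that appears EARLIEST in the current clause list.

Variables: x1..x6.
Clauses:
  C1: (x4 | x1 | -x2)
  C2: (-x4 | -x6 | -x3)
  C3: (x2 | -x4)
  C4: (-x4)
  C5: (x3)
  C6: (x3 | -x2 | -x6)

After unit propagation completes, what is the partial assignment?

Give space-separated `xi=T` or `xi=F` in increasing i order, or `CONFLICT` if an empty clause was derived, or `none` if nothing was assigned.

Answer: x3=T x4=F

Derivation:
unit clause [-4] forces x4=F; simplify:
  drop 4 from [4, 1, -2] -> [1, -2]
  satisfied 3 clause(s); 3 remain; assigned so far: [4]
unit clause [3] forces x3=T; simplify:
  satisfied 2 clause(s); 1 remain; assigned so far: [3, 4]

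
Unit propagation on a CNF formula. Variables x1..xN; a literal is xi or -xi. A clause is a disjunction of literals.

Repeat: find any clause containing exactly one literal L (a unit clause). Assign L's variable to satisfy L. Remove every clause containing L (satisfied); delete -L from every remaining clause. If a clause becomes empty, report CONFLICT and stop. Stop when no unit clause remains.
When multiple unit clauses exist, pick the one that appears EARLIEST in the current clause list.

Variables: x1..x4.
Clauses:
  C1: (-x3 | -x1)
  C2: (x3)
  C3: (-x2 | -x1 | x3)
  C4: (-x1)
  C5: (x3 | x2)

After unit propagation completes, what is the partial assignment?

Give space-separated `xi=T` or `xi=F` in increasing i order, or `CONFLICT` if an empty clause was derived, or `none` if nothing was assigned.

Answer: x1=F x3=T

Derivation:
unit clause [3] forces x3=T; simplify:
  drop -3 from [-3, -1] -> [-1]
  satisfied 3 clause(s); 2 remain; assigned so far: [3]
unit clause [-1] forces x1=F; simplify:
  satisfied 2 clause(s); 0 remain; assigned so far: [1, 3]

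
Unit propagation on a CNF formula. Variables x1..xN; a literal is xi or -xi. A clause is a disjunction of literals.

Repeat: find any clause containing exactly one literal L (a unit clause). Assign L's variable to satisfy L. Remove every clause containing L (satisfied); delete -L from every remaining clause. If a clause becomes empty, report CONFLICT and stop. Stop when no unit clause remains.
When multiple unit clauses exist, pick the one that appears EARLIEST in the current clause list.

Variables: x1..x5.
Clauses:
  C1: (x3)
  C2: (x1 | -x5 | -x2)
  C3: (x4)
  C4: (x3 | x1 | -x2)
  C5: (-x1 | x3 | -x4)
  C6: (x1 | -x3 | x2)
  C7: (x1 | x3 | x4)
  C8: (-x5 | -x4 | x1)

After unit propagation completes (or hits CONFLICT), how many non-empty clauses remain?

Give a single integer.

Answer: 3

Derivation:
unit clause [3] forces x3=T; simplify:
  drop -3 from [1, -3, 2] -> [1, 2]
  satisfied 4 clause(s); 4 remain; assigned so far: [3]
unit clause [4] forces x4=T; simplify:
  drop -4 from [-5, -4, 1] -> [-5, 1]
  satisfied 1 clause(s); 3 remain; assigned so far: [3, 4]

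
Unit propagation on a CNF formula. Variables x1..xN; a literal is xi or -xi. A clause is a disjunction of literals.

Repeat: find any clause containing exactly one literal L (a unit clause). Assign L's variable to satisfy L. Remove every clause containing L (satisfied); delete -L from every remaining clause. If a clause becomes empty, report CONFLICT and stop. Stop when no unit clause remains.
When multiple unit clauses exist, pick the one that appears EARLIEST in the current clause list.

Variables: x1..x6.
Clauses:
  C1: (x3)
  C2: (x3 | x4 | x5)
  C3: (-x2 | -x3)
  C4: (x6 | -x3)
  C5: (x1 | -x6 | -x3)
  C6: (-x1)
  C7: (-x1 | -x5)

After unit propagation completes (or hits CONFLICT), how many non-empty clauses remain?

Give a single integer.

Answer: 1

Derivation:
unit clause [3] forces x3=T; simplify:
  drop -3 from [-2, -3] -> [-2]
  drop -3 from [6, -3] -> [6]
  drop -3 from [1, -6, -3] -> [1, -6]
  satisfied 2 clause(s); 5 remain; assigned so far: [3]
unit clause [-2] forces x2=F; simplify:
  satisfied 1 clause(s); 4 remain; assigned so far: [2, 3]
unit clause [6] forces x6=T; simplify:
  drop -6 from [1, -6] -> [1]
  satisfied 1 clause(s); 3 remain; assigned so far: [2, 3, 6]
unit clause [1] forces x1=T; simplify:
  drop -1 from [-1] -> [] (empty!)
  drop -1 from [-1, -5] -> [-5]
  satisfied 1 clause(s); 2 remain; assigned so far: [1, 2, 3, 6]
CONFLICT (empty clause)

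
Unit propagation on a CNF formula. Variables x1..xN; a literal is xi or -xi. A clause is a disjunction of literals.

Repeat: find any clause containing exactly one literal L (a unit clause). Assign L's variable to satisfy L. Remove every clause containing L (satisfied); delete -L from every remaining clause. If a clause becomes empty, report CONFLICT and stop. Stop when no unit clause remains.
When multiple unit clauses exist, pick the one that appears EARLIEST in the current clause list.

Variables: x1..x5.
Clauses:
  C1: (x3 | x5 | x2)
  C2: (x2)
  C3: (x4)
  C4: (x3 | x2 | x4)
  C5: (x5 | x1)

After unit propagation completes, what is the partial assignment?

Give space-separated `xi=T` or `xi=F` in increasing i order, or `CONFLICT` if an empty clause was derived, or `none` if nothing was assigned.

Answer: x2=T x4=T

Derivation:
unit clause [2] forces x2=T; simplify:
  satisfied 3 clause(s); 2 remain; assigned so far: [2]
unit clause [4] forces x4=T; simplify:
  satisfied 1 clause(s); 1 remain; assigned so far: [2, 4]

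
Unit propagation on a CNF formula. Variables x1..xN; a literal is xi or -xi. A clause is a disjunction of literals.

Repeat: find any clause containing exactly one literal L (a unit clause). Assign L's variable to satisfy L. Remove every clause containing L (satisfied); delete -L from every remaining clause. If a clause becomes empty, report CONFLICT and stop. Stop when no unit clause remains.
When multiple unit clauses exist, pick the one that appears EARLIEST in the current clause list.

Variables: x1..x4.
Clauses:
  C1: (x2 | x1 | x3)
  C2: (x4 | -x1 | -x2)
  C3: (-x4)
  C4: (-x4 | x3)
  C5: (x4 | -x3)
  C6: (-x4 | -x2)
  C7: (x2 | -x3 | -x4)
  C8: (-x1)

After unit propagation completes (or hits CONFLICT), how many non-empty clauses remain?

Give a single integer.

Answer: 0

Derivation:
unit clause [-4] forces x4=F; simplify:
  drop 4 from [4, -1, -2] -> [-1, -2]
  drop 4 from [4, -3] -> [-3]
  satisfied 4 clause(s); 4 remain; assigned so far: [4]
unit clause [-3] forces x3=F; simplify:
  drop 3 from [2, 1, 3] -> [2, 1]
  satisfied 1 clause(s); 3 remain; assigned so far: [3, 4]
unit clause [-1] forces x1=F; simplify:
  drop 1 from [2, 1] -> [2]
  satisfied 2 clause(s); 1 remain; assigned so far: [1, 3, 4]
unit clause [2] forces x2=T; simplify:
  satisfied 1 clause(s); 0 remain; assigned so far: [1, 2, 3, 4]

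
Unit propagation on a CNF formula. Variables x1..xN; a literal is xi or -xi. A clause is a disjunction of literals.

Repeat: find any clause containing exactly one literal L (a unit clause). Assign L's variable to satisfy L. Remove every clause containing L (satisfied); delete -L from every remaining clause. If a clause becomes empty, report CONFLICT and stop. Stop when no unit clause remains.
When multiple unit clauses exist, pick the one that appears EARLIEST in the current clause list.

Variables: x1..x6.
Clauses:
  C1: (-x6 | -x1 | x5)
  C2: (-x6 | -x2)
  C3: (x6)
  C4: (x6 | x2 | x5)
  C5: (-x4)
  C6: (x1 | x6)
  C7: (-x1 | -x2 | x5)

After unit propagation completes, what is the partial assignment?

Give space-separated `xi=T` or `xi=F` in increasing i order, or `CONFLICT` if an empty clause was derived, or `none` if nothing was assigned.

unit clause [6] forces x6=T; simplify:
  drop -6 from [-6, -1, 5] -> [-1, 5]
  drop -6 from [-6, -2] -> [-2]
  satisfied 3 clause(s); 4 remain; assigned so far: [6]
unit clause [-2] forces x2=F; simplify:
  satisfied 2 clause(s); 2 remain; assigned so far: [2, 6]
unit clause [-4] forces x4=F; simplify:
  satisfied 1 clause(s); 1 remain; assigned so far: [2, 4, 6]

Answer: x2=F x4=F x6=T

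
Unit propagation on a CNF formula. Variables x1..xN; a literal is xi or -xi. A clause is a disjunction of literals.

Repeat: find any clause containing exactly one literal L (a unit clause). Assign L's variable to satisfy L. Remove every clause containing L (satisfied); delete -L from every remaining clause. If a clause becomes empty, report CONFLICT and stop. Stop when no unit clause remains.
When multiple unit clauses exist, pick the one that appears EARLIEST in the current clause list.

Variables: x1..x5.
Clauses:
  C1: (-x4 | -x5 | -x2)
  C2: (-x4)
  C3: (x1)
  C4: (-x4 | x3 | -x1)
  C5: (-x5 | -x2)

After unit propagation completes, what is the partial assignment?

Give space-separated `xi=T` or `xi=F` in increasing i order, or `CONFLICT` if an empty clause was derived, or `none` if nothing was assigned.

unit clause [-4] forces x4=F; simplify:
  satisfied 3 clause(s); 2 remain; assigned so far: [4]
unit clause [1] forces x1=T; simplify:
  satisfied 1 clause(s); 1 remain; assigned so far: [1, 4]

Answer: x1=T x4=F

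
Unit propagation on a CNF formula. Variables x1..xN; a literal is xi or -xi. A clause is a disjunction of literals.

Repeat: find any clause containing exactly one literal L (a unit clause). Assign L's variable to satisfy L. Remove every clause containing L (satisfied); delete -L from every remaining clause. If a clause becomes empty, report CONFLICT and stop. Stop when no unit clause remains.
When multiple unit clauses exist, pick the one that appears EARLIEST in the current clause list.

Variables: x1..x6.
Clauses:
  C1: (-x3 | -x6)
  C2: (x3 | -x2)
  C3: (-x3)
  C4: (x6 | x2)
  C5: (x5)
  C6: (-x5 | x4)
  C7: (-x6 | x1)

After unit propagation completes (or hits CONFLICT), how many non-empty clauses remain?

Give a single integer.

Answer: 0

Derivation:
unit clause [-3] forces x3=F; simplify:
  drop 3 from [3, -2] -> [-2]
  satisfied 2 clause(s); 5 remain; assigned so far: [3]
unit clause [-2] forces x2=F; simplify:
  drop 2 from [6, 2] -> [6]
  satisfied 1 clause(s); 4 remain; assigned so far: [2, 3]
unit clause [6] forces x6=T; simplify:
  drop -6 from [-6, 1] -> [1]
  satisfied 1 clause(s); 3 remain; assigned so far: [2, 3, 6]
unit clause [5] forces x5=T; simplify:
  drop -5 from [-5, 4] -> [4]
  satisfied 1 clause(s); 2 remain; assigned so far: [2, 3, 5, 6]
unit clause [4] forces x4=T; simplify:
  satisfied 1 clause(s); 1 remain; assigned so far: [2, 3, 4, 5, 6]
unit clause [1] forces x1=T; simplify:
  satisfied 1 clause(s); 0 remain; assigned so far: [1, 2, 3, 4, 5, 6]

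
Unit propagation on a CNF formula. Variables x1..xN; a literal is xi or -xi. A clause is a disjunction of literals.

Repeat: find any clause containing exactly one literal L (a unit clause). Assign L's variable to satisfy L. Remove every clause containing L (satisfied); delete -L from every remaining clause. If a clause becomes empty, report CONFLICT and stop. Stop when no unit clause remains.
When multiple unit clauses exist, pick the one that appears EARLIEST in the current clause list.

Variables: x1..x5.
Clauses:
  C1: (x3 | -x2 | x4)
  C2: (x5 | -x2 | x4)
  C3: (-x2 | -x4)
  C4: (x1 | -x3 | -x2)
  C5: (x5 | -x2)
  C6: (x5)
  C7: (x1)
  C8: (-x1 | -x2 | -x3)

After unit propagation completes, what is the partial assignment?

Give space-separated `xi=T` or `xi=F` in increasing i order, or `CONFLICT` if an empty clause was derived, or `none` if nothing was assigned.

Answer: x1=T x5=T

Derivation:
unit clause [5] forces x5=T; simplify:
  satisfied 3 clause(s); 5 remain; assigned so far: [5]
unit clause [1] forces x1=T; simplify:
  drop -1 from [-1, -2, -3] -> [-2, -3]
  satisfied 2 clause(s); 3 remain; assigned so far: [1, 5]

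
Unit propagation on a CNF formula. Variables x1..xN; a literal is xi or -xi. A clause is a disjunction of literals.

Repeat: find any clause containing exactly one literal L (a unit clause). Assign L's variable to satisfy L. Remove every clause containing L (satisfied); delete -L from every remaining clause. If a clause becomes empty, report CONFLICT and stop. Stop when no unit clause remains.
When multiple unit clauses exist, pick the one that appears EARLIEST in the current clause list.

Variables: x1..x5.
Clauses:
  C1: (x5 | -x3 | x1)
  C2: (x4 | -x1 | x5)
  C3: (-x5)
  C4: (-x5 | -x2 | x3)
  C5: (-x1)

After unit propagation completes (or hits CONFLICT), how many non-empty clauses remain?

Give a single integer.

Answer: 0

Derivation:
unit clause [-5] forces x5=F; simplify:
  drop 5 from [5, -3, 1] -> [-3, 1]
  drop 5 from [4, -1, 5] -> [4, -1]
  satisfied 2 clause(s); 3 remain; assigned so far: [5]
unit clause [-1] forces x1=F; simplify:
  drop 1 from [-3, 1] -> [-3]
  satisfied 2 clause(s); 1 remain; assigned so far: [1, 5]
unit clause [-3] forces x3=F; simplify:
  satisfied 1 clause(s); 0 remain; assigned so far: [1, 3, 5]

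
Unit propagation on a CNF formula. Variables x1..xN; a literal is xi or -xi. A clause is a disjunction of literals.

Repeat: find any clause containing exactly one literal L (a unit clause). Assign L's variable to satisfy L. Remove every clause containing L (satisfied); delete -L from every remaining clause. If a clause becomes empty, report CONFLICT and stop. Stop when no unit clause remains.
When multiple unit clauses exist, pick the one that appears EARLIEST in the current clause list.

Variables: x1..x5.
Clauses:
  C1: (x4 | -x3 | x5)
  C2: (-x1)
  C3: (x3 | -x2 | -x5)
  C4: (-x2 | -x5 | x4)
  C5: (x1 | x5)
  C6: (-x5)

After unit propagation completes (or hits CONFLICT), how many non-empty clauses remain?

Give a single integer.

unit clause [-1] forces x1=F; simplify:
  drop 1 from [1, 5] -> [5]
  satisfied 1 clause(s); 5 remain; assigned so far: [1]
unit clause [5] forces x5=T; simplify:
  drop -5 from [3, -2, -5] -> [3, -2]
  drop -5 from [-2, -5, 4] -> [-2, 4]
  drop -5 from [-5] -> [] (empty!)
  satisfied 2 clause(s); 3 remain; assigned so far: [1, 5]
CONFLICT (empty clause)

Answer: 2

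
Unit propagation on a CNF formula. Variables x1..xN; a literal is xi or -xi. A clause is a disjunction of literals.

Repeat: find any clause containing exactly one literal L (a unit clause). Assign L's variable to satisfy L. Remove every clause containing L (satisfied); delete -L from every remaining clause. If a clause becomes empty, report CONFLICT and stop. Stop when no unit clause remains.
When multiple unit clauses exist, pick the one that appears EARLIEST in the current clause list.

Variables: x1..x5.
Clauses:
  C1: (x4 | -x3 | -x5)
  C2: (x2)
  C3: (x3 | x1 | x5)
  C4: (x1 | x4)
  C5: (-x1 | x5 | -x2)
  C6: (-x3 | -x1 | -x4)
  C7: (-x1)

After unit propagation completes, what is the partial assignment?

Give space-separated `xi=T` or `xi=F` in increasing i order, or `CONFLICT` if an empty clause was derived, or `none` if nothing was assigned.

unit clause [2] forces x2=T; simplify:
  drop -2 from [-1, 5, -2] -> [-1, 5]
  satisfied 1 clause(s); 6 remain; assigned so far: [2]
unit clause [-1] forces x1=F; simplify:
  drop 1 from [3, 1, 5] -> [3, 5]
  drop 1 from [1, 4] -> [4]
  satisfied 3 clause(s); 3 remain; assigned so far: [1, 2]
unit clause [4] forces x4=T; simplify:
  satisfied 2 clause(s); 1 remain; assigned so far: [1, 2, 4]

Answer: x1=F x2=T x4=T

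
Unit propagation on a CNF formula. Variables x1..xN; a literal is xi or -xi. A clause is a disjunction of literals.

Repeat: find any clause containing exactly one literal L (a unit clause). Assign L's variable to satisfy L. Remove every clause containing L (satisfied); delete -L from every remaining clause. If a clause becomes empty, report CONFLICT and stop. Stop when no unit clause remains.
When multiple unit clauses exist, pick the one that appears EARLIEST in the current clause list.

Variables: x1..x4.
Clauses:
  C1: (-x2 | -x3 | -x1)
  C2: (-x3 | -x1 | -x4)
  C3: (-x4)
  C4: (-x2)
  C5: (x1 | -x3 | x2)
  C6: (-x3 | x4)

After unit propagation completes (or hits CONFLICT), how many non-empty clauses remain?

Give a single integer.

Answer: 0

Derivation:
unit clause [-4] forces x4=F; simplify:
  drop 4 from [-3, 4] -> [-3]
  satisfied 2 clause(s); 4 remain; assigned so far: [4]
unit clause [-2] forces x2=F; simplify:
  drop 2 from [1, -3, 2] -> [1, -3]
  satisfied 2 clause(s); 2 remain; assigned so far: [2, 4]
unit clause [-3] forces x3=F; simplify:
  satisfied 2 clause(s); 0 remain; assigned so far: [2, 3, 4]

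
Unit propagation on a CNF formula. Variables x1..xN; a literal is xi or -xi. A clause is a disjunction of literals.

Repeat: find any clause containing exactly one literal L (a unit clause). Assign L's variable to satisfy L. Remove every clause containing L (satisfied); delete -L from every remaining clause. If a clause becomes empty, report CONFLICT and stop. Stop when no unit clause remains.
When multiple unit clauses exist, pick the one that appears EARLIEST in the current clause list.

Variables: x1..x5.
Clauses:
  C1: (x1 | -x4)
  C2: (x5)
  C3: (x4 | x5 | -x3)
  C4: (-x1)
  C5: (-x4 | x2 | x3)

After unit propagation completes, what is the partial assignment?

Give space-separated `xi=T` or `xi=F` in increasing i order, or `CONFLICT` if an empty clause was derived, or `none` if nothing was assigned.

Answer: x1=F x4=F x5=T

Derivation:
unit clause [5] forces x5=T; simplify:
  satisfied 2 clause(s); 3 remain; assigned so far: [5]
unit clause [-1] forces x1=F; simplify:
  drop 1 from [1, -4] -> [-4]
  satisfied 1 clause(s); 2 remain; assigned so far: [1, 5]
unit clause [-4] forces x4=F; simplify:
  satisfied 2 clause(s); 0 remain; assigned so far: [1, 4, 5]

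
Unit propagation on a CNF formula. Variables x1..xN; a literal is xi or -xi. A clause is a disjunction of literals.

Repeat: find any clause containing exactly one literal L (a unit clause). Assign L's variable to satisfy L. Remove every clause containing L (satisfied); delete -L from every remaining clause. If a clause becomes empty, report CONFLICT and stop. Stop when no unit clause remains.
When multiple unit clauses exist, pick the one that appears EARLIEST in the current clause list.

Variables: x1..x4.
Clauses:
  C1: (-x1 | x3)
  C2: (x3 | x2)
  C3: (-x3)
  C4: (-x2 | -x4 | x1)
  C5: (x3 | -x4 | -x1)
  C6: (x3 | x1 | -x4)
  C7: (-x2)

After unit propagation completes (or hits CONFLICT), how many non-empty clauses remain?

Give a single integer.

Answer: 2

Derivation:
unit clause [-3] forces x3=F; simplify:
  drop 3 from [-1, 3] -> [-1]
  drop 3 from [3, 2] -> [2]
  drop 3 from [3, -4, -1] -> [-4, -1]
  drop 3 from [3, 1, -4] -> [1, -4]
  satisfied 1 clause(s); 6 remain; assigned so far: [3]
unit clause [-1] forces x1=F; simplify:
  drop 1 from [-2, -4, 1] -> [-2, -4]
  drop 1 from [1, -4] -> [-4]
  satisfied 2 clause(s); 4 remain; assigned so far: [1, 3]
unit clause [2] forces x2=T; simplify:
  drop -2 from [-2, -4] -> [-4]
  drop -2 from [-2] -> [] (empty!)
  satisfied 1 clause(s); 3 remain; assigned so far: [1, 2, 3]
CONFLICT (empty clause)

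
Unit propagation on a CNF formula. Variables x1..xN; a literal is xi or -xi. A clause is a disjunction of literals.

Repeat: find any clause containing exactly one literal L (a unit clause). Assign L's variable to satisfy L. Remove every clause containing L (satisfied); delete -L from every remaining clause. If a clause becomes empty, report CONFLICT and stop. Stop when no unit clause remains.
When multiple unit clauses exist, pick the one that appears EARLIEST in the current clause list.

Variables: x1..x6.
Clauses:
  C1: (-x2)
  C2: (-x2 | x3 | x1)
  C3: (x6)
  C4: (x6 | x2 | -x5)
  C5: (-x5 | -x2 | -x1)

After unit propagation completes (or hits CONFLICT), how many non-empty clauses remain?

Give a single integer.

Answer: 0

Derivation:
unit clause [-2] forces x2=F; simplify:
  drop 2 from [6, 2, -5] -> [6, -5]
  satisfied 3 clause(s); 2 remain; assigned so far: [2]
unit clause [6] forces x6=T; simplify:
  satisfied 2 clause(s); 0 remain; assigned so far: [2, 6]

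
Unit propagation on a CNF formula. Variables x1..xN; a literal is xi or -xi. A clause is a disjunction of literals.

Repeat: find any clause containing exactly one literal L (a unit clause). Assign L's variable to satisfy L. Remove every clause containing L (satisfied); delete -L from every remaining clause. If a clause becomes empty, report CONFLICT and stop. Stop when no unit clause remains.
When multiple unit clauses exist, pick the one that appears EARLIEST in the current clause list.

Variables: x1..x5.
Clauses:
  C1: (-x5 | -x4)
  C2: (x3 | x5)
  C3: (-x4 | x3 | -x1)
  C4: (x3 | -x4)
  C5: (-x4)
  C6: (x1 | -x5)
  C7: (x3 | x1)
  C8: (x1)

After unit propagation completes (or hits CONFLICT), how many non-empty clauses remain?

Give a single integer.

Answer: 1

Derivation:
unit clause [-4] forces x4=F; simplify:
  satisfied 4 clause(s); 4 remain; assigned so far: [4]
unit clause [1] forces x1=T; simplify:
  satisfied 3 clause(s); 1 remain; assigned so far: [1, 4]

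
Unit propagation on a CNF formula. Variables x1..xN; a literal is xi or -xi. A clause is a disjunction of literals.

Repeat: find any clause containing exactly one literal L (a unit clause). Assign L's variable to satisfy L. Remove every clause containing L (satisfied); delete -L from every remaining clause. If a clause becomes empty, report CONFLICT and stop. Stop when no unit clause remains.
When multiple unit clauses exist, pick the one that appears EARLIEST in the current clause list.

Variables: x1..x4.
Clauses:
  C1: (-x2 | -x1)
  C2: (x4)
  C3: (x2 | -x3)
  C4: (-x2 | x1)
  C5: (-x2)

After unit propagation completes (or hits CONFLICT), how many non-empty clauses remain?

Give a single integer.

unit clause [4] forces x4=T; simplify:
  satisfied 1 clause(s); 4 remain; assigned so far: [4]
unit clause [-2] forces x2=F; simplify:
  drop 2 from [2, -3] -> [-3]
  satisfied 3 clause(s); 1 remain; assigned so far: [2, 4]
unit clause [-3] forces x3=F; simplify:
  satisfied 1 clause(s); 0 remain; assigned so far: [2, 3, 4]

Answer: 0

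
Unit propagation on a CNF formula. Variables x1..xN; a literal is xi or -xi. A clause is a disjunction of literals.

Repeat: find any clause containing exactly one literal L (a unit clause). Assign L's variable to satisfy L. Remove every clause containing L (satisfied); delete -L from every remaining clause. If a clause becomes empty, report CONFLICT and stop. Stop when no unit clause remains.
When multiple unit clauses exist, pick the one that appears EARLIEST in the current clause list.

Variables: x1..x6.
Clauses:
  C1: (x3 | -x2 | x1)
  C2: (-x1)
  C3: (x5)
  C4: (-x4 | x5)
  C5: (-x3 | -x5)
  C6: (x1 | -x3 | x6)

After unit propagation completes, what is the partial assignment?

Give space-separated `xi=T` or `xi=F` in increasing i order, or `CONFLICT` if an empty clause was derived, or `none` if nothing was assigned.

unit clause [-1] forces x1=F; simplify:
  drop 1 from [3, -2, 1] -> [3, -2]
  drop 1 from [1, -3, 6] -> [-3, 6]
  satisfied 1 clause(s); 5 remain; assigned so far: [1]
unit clause [5] forces x5=T; simplify:
  drop -5 from [-3, -5] -> [-3]
  satisfied 2 clause(s); 3 remain; assigned so far: [1, 5]
unit clause [-3] forces x3=F; simplify:
  drop 3 from [3, -2] -> [-2]
  satisfied 2 clause(s); 1 remain; assigned so far: [1, 3, 5]
unit clause [-2] forces x2=F; simplify:
  satisfied 1 clause(s); 0 remain; assigned so far: [1, 2, 3, 5]

Answer: x1=F x2=F x3=F x5=T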